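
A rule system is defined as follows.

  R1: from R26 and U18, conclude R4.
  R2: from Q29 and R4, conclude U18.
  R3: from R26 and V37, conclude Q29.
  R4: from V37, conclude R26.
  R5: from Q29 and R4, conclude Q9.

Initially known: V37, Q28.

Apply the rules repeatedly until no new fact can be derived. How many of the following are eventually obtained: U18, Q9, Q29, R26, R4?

2

V37 holds, so R26 follows (R4).
R26 and V37 hold, so Q29 follows (R3).
U18 would need Q29 and R4 (R2), but R4 is never established.
Q9 would need Q29 and R4 (R5), but R4 is never established.
Q29: reached.
R26: reached.
R4 would need R26 and U18 (R1), but U18 is never established.
Reached: Q29 and R26 — 2 of the 5.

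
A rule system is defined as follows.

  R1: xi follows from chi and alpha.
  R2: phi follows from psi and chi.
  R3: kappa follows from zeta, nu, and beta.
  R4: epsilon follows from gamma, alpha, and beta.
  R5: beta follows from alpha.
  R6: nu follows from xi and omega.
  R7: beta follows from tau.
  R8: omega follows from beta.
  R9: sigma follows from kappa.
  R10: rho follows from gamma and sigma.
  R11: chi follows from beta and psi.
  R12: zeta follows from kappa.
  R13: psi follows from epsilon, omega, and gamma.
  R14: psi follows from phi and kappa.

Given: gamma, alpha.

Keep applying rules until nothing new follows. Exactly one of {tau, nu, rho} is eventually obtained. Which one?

alpha holds, so beta follows (R5).
beta holds, so omega follows (R8).
From gamma, alpha, and beta, R4 gives epsilon.
From epsilon, omega, and gamma, R13 gives psi.
beta and psi hold, so chi follows (R11).
From chi and alpha, R1 gives xi.
xi and omega hold, so nu follows (R6).
rho would need gamma and sigma (R10), but sigma is never established. No rule produces tau, and it is not given.

nu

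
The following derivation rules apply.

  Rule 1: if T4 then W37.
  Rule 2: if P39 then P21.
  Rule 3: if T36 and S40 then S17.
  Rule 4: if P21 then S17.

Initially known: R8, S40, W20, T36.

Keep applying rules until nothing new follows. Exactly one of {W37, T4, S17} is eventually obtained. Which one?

From T36 and S40, Rule 3 gives S17.
No rule produces T4, and it is not given. W37 would need T4 (Rule 1), but T4 is never established.

S17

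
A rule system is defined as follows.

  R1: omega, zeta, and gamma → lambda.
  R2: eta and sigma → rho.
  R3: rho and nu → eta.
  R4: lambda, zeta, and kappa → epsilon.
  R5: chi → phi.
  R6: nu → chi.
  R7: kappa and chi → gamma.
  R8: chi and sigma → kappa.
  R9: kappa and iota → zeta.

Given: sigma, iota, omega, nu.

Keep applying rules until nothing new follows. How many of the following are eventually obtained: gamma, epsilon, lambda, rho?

3

From nu, R6 gives chi.
chi and sigma hold, so kappa follows (R8).
kappa and iota hold, so zeta follows (R9).
kappa and chi hold, so gamma follows (R7).
omega, zeta, and gamma hold, so lambda follows (R1).
From lambda, zeta, and kappa, R4 gives epsilon.
gamma: reached.
epsilon: reached.
lambda: reached.
rho would need eta and sigma (R2), but eta is never established.
Reached: gamma, epsilon, and lambda — 3 of the 4.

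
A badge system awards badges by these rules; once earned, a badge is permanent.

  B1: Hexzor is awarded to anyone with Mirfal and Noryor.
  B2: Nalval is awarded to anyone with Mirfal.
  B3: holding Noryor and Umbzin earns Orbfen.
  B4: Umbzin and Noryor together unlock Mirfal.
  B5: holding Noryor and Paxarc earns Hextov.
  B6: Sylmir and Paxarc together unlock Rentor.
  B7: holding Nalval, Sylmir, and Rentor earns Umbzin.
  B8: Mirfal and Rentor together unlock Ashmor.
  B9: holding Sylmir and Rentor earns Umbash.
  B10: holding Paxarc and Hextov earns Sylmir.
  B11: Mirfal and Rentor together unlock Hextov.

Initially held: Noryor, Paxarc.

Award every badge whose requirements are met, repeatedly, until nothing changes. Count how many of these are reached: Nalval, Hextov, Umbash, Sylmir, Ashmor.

3

With Noryor and Paxarc, Hextov is earned (B5).
With Paxarc and Hextov, Sylmir is earned (B10).
With Sylmir and Paxarc, Rentor is earned (B6).
With Sylmir and Rentor, Umbash is earned (B9).
Nalval would need Mirfal (B2), but Mirfal is never earned.
Hextov: reached.
Umbash: reached.
Sylmir: reached.
Ashmor would need Mirfal and Rentor (B8), but Mirfal is never earned.
Reached: Hextov, Umbash, and Sylmir — 3 of the 5.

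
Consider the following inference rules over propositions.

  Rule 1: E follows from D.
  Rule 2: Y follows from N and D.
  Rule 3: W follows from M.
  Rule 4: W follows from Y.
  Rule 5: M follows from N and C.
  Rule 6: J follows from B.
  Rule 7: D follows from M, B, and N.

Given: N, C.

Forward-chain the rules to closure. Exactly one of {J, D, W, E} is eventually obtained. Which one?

N and C hold, so M follows (Rule 5).
M holds, so W follows (Rule 3).
D would need M, B, and N (Rule 7), but B is never established. E would need D (Rule 1), but D is never established. J would need B (Rule 6), but B is never established.

W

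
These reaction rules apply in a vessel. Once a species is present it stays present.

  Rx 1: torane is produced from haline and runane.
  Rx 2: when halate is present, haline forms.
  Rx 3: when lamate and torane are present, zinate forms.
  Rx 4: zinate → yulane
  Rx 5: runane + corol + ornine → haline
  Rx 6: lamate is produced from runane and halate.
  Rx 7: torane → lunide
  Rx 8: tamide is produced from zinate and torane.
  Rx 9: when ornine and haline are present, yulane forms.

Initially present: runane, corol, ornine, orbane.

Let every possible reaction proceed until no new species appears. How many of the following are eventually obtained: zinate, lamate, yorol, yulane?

runane, corol, and ornine present → haline forms (Rx 5).
ornine and haline present → yulane forms (Rx 9).
zinate would need lamate and torane (Rx 3), but lamate never forms.
lamate would need runane and halate (Rx 6), but halate never forms.
No rule produces yorol, and it is not given.
yulane: reached.
Reached: yulane — 1 of the 4.

1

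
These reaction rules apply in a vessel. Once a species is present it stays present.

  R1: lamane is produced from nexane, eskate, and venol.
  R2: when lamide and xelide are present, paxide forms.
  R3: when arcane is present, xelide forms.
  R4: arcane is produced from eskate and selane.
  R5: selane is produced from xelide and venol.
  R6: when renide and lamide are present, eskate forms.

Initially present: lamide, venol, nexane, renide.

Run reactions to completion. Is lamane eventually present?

Yes

renide and lamide present → eskate forms (R6).
nexane, eskate, and venol present → lamane forms (R1).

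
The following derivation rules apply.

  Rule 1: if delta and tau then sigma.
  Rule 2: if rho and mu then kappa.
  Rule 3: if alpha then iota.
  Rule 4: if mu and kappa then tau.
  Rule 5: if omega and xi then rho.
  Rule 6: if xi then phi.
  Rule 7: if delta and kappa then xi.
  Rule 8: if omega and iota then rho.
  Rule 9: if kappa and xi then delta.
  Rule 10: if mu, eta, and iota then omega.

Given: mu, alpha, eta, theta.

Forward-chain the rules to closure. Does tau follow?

From alpha, Rule 3 gives iota.
mu, eta, and iota hold, so omega follows (Rule 10).
From omega and iota, Rule 8 gives rho.
rho and mu hold, so kappa follows (Rule 2).
From mu and kappa, Rule 4 gives tau.

Yes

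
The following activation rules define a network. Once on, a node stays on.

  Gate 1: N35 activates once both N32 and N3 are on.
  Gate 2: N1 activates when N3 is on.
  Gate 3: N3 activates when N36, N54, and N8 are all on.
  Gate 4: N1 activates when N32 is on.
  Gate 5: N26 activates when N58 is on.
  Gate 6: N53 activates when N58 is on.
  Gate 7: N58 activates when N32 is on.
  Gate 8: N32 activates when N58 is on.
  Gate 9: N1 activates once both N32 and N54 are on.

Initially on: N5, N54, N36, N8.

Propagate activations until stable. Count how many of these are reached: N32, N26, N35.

0

N32 would need N58 (Gate 8), but N58 never turns on.
N26 would need N58 (Gate 5), but N58 never turns on.
N35 would need N32 and N3 (Gate 1), but N32 never turns on.
None of the 3 are reached.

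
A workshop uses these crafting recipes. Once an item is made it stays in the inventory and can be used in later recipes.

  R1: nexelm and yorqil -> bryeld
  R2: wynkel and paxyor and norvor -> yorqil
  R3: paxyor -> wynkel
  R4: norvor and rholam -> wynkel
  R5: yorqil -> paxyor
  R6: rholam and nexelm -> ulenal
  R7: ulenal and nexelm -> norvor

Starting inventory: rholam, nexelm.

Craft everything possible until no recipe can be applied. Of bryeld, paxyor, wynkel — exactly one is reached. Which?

wynkel

rholam and nexelm -> ulenal (R6).
ulenal and nexelm -> norvor (R7).
Using R4, norvor and rholam make wynkel.
paxyor would need yorqil (R5), but yorqil is never obtained. bryeld would need nexelm and yorqil (R1), but yorqil is never obtained.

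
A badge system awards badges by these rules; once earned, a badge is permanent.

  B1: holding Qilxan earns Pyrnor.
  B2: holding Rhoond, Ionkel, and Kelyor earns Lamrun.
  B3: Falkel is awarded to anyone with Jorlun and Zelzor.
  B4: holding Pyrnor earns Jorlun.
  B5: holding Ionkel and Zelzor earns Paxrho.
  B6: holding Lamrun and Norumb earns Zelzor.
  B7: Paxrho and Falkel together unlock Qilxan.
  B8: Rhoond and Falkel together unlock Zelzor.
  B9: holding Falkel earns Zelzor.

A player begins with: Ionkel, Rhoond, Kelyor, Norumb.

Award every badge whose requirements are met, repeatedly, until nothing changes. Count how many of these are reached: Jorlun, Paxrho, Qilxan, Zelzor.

2

With Rhoond, Ionkel, and Kelyor, Lamrun is earned (B2).
With Lamrun and Norumb, Zelzor is earned (B6).
With Ionkel and Zelzor, Paxrho is earned (B5).
Jorlun would need Pyrnor (B4), but Pyrnor is never earned.
Paxrho: reached.
Qilxan would need Paxrho and Falkel (B7), but Falkel is never earned.
Zelzor: reached.
Reached: Paxrho and Zelzor — 2 of the 4.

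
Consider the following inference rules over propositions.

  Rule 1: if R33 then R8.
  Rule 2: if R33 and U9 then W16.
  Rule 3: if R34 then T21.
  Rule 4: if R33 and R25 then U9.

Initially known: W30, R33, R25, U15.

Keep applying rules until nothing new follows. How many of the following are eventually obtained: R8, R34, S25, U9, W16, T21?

3

From R33 and R25, Rule 4 gives U9.
From R33, Rule 1 gives R8.
R33 and U9 hold, so W16 follows (Rule 2).
R8: reached.
No rule produces R34, and it is not given.
No rule produces S25, and it is not given.
U9: reached.
W16: reached.
T21 would need R34 (Rule 3), but R34 is never established.
Reached: R8, U9, and W16 — 3 of the 6.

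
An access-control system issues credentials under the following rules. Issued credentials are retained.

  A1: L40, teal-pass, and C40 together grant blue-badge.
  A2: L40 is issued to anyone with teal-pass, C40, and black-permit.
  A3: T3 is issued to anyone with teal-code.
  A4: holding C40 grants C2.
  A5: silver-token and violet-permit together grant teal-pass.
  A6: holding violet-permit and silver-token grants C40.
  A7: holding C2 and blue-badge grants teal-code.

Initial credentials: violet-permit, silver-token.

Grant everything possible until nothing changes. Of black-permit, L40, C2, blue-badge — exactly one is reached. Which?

C2

Holding violet-permit and silver-token grants C40 (A6).
Holding C40 grants C2 (A4).
No rule produces black-permit, and it is not given. L40 would need teal-pass, C40, and black-permit (A2), but black-permit is never granted. blue-badge would need L40, teal-pass, and C40 (A1), but L40 is never granted.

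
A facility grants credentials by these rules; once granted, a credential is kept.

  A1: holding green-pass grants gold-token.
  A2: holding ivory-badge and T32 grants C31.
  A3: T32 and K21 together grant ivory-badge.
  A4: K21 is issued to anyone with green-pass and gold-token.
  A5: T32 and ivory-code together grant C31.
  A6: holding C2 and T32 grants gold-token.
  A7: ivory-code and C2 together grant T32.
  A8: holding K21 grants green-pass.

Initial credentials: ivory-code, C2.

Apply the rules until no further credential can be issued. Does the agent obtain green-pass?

No

green-pass would need K21 (A8), but K21 is never granted.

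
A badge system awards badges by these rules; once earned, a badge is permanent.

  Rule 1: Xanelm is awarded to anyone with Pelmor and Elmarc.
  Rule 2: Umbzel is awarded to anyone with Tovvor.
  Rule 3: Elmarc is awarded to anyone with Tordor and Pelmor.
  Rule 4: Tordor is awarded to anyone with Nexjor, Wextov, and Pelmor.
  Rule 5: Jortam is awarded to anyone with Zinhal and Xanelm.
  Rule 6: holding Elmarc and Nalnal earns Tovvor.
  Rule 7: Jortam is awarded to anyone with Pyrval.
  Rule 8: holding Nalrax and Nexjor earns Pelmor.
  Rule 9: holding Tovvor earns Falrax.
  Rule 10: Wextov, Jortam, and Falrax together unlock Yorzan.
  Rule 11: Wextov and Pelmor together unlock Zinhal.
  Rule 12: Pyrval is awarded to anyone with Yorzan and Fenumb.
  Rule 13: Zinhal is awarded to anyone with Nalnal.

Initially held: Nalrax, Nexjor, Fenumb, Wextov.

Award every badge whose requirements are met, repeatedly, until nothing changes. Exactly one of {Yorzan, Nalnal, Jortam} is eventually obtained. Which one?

Jortam

With Nalrax and Nexjor, Pelmor is earned (Rule 8).
With Nexjor, Wextov, and Pelmor, Tordor is earned (Rule 4).
With Wextov and Pelmor, Zinhal is earned (Rule 11).
With Tordor and Pelmor, Elmarc is earned (Rule 3).
With Pelmor and Elmarc, Xanelm is earned (Rule 1).
With Zinhal and Xanelm, Jortam is earned (Rule 5).
Yorzan would need Wextov, Jortam, and Falrax (Rule 10), but Falrax is never earned. No rule produces Nalnal, and it is not given.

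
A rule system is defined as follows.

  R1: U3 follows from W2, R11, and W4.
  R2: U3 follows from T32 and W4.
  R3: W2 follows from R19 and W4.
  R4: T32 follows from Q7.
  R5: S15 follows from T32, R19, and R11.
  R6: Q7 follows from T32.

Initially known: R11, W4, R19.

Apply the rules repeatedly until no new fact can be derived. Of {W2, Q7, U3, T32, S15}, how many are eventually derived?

From R19 and W4, R3 gives W2.
W2, R11, and W4 hold, so U3 follows (R1).
W2: reached.
Q7 would need T32 (R6), but T32 is never established.
U3: reached.
T32 would need Q7 (R4), but Q7 is never established.
S15 would need T32, R19, and R11 (R5), but T32 is never established.
Reached: W2 and U3 — 2 of the 5.

2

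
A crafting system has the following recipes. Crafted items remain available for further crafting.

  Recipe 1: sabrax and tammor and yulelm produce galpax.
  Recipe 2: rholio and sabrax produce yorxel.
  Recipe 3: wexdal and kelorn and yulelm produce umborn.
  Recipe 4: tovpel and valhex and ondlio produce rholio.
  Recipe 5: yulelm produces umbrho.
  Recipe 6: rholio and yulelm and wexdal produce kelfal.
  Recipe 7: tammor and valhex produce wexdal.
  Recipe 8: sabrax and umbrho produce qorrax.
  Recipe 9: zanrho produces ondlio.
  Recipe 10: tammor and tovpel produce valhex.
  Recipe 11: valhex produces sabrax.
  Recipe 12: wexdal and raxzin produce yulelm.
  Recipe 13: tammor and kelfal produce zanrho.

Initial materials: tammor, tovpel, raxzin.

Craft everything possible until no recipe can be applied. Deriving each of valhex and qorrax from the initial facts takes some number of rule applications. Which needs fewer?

valhex

valhex: Using Recipe 10, tammor and tovpel make valhex. [1 rule application]
qorrax: Using Recipe 10, tammor and tovpel make valhex. Using Recipe 7, tammor and valhex make wexdal. valhex → sabrax (Recipe 11). wexdal and raxzin → yulelm (Recipe 12). yulelm → umbrho (Recipe 5). Using Recipe 8, sabrax and umbrho make qorrax. [6 rule applications]
valhex needs fewer.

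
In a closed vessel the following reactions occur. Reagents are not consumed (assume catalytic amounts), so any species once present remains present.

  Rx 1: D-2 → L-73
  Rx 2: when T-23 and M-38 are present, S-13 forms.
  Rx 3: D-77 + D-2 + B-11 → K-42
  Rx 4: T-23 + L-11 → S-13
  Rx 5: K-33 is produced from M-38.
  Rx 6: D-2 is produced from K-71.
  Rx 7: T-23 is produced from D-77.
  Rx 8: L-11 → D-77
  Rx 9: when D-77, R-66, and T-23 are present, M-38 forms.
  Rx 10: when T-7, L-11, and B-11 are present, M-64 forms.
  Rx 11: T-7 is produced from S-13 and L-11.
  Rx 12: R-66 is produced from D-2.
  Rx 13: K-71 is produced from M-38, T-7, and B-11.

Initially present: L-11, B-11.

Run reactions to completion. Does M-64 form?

Yes

L-11 present → D-77 forms (Rx 8).
D-77 present → T-23 forms (Rx 7).
T-23 and L-11 present → S-13 forms (Rx 4).
S-13 and L-11 present → T-7 forms (Rx 11).
T-7, L-11, and B-11 present → M-64 forms (Rx 10).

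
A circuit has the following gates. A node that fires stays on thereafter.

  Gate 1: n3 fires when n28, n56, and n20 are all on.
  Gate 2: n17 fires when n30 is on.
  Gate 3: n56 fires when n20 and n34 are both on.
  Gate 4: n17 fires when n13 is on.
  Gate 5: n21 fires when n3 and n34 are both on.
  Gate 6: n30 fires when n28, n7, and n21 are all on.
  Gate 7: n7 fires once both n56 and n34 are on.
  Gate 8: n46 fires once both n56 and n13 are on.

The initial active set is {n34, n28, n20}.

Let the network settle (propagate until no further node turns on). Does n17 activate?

Gate 3: n20 and n34 on → n56 on.
Gate 1: n28, n56, and n20 on → n3 on.
Gate 7: n56 and n34 on → n7 on.
Gate 5: n3 and n34 on → n21 on.
n28, n7, and n21 are on, so n30 fires (Gate 6).
n30 is on, so n17 fires (Gate 2).

Yes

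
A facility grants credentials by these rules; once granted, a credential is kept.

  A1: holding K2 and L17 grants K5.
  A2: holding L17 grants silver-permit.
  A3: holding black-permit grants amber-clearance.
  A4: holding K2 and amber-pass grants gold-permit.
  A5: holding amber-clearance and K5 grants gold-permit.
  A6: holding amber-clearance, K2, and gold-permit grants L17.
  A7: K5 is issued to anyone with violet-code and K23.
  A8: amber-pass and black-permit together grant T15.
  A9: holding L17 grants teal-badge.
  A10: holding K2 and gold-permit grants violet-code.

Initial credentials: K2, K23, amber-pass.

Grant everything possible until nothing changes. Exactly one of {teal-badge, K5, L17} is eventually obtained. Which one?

Holding K2 and amber-pass grants gold-permit (A4).
Holding K2 and gold-permit grants violet-code (A10).
Holding violet-code and K23 grants K5 (A7).
teal-badge would need L17 (A9), but L17 is never granted. L17 would need amber-clearance, K2, and gold-permit (A6), but amber-clearance is never granted.

K5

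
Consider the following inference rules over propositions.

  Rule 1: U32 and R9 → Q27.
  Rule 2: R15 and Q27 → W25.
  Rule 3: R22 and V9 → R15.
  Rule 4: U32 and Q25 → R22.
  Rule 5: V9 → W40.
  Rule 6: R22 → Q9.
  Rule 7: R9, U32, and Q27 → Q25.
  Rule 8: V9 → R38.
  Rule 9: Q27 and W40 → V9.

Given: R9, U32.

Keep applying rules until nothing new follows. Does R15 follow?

R15 would need R22 and V9 (Rule 3), but V9 is never established.

No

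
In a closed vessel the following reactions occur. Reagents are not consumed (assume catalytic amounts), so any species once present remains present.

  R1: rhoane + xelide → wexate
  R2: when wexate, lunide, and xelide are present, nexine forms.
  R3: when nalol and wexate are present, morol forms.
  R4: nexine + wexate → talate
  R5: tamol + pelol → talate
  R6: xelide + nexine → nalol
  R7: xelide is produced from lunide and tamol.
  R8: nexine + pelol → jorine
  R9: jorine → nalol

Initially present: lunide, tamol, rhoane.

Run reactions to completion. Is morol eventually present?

Yes

lunide and tamol present → xelide forms (R7).
rhoane and xelide present → wexate forms (R1).
wexate, lunide, and xelide present → nexine forms (R2).
xelide and nexine present → nalol forms (R6).
nalol and wexate present → morol forms (R3).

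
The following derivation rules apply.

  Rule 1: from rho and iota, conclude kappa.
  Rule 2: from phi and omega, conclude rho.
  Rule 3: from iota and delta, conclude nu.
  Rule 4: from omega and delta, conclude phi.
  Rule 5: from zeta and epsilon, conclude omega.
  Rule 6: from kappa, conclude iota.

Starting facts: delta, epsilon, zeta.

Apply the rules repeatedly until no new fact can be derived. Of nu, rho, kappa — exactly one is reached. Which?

zeta and epsilon hold, so omega follows (Rule 5).
omega and delta hold, so phi follows (Rule 4).
From phi and omega, Rule 2 gives rho.
kappa would need rho and iota (Rule 1), but iota is never established. nu would need iota and delta (Rule 3), but iota is never established.

rho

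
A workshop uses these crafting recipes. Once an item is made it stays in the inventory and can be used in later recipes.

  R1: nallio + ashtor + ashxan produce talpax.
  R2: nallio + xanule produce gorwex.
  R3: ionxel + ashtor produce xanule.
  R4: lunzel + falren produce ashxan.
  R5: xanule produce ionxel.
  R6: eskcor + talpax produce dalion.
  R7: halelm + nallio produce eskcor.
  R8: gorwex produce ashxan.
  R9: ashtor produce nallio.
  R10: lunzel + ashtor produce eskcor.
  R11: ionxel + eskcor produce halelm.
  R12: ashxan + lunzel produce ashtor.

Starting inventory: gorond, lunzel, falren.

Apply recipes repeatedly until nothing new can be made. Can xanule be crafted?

xanule would need ionxel and ashtor (R3), but ionxel is never obtained.

No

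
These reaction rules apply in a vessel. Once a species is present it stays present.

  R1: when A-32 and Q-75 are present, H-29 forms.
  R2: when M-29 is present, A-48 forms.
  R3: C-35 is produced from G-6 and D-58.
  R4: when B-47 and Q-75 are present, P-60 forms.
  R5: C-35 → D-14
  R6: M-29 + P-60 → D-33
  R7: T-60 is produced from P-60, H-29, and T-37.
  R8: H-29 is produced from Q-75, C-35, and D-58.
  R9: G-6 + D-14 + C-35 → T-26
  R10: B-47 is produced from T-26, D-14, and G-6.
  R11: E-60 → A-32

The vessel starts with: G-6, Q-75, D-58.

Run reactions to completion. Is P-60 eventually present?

G-6 and D-58 present → C-35 forms (R3).
C-35 present → D-14 forms (R5).
G-6, D-14, and C-35 present → T-26 forms (R9).
T-26, D-14, and G-6 present → B-47 forms (R10).
B-47 and Q-75 present → P-60 forms (R4).

Yes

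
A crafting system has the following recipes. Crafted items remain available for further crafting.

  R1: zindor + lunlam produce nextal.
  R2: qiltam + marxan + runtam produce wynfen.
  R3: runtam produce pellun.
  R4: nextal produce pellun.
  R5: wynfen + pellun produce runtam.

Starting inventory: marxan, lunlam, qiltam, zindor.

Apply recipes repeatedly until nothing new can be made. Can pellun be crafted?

zindor + lunlam → nextal (R1).
Using R4, nextal makes pellun.

Yes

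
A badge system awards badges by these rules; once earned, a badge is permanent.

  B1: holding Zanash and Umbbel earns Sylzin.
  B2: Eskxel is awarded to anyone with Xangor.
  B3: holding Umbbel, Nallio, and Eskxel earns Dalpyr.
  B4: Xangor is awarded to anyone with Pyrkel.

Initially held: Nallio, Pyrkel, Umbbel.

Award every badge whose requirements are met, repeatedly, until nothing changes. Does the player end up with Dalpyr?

With Pyrkel, Xangor is earned (B4).
With Xangor, Eskxel is earned (B2).
With Umbbel, Nallio, and Eskxel, Dalpyr is earned (B3).

Yes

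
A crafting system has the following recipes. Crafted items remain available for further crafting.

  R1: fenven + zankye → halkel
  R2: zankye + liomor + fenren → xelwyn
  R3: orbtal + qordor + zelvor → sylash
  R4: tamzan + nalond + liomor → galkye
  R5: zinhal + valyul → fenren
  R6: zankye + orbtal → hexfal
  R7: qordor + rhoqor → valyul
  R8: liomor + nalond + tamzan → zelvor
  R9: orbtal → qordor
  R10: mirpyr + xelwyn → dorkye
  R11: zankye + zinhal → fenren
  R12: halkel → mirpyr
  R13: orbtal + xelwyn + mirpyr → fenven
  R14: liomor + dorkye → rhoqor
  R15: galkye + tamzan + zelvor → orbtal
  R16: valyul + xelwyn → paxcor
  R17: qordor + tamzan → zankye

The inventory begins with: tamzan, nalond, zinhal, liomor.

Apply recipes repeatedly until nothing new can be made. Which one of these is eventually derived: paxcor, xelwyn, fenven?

xelwyn

Using R4, tamzan, nalond, and liomor make galkye.
liomor + nalond + tamzan → zelvor (R8).
galkye + tamzan + zelvor → orbtal (R15).
orbtal → qordor (R9).
qordor + tamzan → zankye (R17).
zankye + zinhal → fenren (R11).
zankye + liomor + fenren → xelwyn (R2).
fenven would need orbtal, xelwyn, and mirpyr (R13), but mirpyr is never obtained. paxcor would need valyul and xelwyn (R16), but valyul is never obtained.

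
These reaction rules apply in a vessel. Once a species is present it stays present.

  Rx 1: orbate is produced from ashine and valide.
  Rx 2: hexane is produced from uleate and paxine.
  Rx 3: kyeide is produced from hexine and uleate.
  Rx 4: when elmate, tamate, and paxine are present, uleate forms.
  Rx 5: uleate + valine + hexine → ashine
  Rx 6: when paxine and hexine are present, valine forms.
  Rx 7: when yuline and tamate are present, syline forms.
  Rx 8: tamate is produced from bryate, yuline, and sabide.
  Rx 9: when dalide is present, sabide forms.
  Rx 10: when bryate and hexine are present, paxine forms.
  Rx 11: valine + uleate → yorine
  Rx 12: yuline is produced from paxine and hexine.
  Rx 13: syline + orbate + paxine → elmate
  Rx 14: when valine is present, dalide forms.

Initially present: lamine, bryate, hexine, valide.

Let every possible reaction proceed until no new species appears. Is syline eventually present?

Yes

bryate and hexine present → paxine forms (Rx 10).
paxine and hexine present → valine forms (Rx 6).
paxine and hexine present → yuline forms (Rx 12).
valine present → dalide forms (Rx 14).
dalide present → sabide forms (Rx 9).
bryate, yuline, and sabide present → tamate forms (Rx 8).
yuline and tamate present → syline forms (Rx 7).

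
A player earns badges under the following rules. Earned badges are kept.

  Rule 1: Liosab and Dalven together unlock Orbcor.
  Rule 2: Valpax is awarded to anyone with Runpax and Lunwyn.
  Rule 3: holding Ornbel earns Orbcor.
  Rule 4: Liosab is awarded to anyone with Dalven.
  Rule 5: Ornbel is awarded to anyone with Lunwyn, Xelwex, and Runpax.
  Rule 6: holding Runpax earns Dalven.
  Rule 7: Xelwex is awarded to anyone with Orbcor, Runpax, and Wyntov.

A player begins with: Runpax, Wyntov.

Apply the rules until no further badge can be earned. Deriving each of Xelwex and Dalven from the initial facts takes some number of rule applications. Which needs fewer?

Dalven

Dalven: With Runpax, Dalven is earned (Rule 6). [1 rule application]
Xelwex: With Runpax, Dalven is earned (Rule 6). With Dalven, Liosab is earned (Rule 4). With Liosab and Dalven, Orbcor is earned (Rule 1). With Orbcor, Runpax, and Wyntov, Xelwex is earned (Rule 7). [4 rule applications]
Dalven needs fewer.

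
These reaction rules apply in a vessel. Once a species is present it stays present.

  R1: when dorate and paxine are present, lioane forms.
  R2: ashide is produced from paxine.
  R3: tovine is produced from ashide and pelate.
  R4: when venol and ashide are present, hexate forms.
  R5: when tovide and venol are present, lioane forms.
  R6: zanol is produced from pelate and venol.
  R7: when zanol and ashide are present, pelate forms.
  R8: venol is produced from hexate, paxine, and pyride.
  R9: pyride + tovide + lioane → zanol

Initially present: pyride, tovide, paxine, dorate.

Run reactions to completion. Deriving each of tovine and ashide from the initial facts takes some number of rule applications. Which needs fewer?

ashide

ashide: paxine present → ashide forms (R2). [1 rule application]
tovine: dorate and paxine present → lioane forms (R1). paxine present → ashide forms (R2). pyride, tovide, and lioane present → zanol forms (R9). zanol and ashide present → pelate forms (R7). ashide and pelate present → tovine forms (R3). [5 rule applications]
ashide needs fewer.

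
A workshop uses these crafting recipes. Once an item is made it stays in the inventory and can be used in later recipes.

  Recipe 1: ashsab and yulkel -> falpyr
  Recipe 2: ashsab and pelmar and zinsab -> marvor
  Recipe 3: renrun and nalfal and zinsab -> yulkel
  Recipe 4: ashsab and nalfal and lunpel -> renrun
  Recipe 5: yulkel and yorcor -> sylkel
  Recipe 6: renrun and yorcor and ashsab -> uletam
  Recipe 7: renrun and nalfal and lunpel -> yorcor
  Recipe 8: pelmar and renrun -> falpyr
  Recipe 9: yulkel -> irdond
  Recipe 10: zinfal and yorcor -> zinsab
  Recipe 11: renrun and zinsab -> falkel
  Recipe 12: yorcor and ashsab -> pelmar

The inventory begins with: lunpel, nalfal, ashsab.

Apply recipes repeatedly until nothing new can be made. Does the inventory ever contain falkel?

falkel would need renrun and zinsab (Recipe 11), but zinsab is never obtained.

No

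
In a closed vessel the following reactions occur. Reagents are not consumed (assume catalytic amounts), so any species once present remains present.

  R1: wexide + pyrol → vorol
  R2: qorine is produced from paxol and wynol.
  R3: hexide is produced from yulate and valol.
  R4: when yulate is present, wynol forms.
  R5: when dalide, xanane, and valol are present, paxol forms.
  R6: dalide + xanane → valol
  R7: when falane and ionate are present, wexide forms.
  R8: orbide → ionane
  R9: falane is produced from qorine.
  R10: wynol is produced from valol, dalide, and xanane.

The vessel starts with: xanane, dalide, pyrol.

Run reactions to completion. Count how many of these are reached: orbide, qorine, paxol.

dalide and xanane present → valol forms (R6).
valol, dalide, and xanane present → wynol forms (R10).
dalide, xanane, and valol present → paxol forms (R5).
paxol and wynol present → qorine forms (R2).
No rule produces orbide, and it is not given.
qorine: reached.
paxol: reached.
Reached: qorine and paxol — 2 of the 3.

2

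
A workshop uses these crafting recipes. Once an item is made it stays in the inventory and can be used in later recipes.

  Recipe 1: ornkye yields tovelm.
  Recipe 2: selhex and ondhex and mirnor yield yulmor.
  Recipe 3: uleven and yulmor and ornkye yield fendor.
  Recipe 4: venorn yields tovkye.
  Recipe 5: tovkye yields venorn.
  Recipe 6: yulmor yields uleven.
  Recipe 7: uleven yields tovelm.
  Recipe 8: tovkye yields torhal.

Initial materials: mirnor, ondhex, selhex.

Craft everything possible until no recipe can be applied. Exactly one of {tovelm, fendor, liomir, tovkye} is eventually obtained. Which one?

tovelm

selhex and ondhex and mirnor → yulmor (Recipe 2).
Using Recipe 6, yulmor makes uleven.
Using Recipe 7, uleven makes tovelm.
No rule produces liomir, and it is not given. tovkye would need venorn (Recipe 4), but venorn is never obtained. fendor would need uleven, yulmor, and ornkye (Recipe 3), but ornkye is never obtained.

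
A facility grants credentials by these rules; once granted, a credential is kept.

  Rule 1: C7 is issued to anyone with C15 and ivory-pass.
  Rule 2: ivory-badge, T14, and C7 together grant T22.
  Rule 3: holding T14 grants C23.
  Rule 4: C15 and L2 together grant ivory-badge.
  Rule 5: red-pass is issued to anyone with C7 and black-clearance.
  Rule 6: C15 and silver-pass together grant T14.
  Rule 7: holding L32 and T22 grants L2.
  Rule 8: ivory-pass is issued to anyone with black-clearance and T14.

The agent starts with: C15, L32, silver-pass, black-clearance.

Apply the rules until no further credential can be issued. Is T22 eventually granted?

No

T22 would need ivory-badge, T14, and C7 (Rule 2), but ivory-badge is never granted.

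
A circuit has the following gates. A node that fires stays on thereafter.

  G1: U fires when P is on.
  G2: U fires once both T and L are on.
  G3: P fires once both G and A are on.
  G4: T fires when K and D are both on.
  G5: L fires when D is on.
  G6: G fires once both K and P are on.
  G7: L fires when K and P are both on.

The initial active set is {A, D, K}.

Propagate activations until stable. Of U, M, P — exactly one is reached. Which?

U

G4: K and D on → T on.
G5: D on → L on.
T and L are on, so U fires (G2).
No rule produces M, and it is not given. P would need G and A (G3), but G never turns on.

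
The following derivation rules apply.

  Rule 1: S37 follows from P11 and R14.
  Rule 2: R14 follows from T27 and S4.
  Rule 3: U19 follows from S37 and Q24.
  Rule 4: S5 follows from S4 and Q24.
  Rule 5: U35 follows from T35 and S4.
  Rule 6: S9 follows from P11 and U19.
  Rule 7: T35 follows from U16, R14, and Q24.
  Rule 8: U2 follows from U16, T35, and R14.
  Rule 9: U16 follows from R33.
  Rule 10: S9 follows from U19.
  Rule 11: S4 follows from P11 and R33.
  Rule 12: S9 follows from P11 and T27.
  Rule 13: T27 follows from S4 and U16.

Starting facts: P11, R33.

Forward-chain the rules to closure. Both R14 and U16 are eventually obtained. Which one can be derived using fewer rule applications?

U16

U16: From R33, Rule 9 gives U16. [1 rule application]
R14: From R33, Rule 9 gives U16. From P11 and R33, Rule 11 gives S4. S4 and U16 hold, so T27 follows (Rule 13). T27 and S4 hold, so R14 follows (Rule 2). [4 rule applications]
U16 needs fewer.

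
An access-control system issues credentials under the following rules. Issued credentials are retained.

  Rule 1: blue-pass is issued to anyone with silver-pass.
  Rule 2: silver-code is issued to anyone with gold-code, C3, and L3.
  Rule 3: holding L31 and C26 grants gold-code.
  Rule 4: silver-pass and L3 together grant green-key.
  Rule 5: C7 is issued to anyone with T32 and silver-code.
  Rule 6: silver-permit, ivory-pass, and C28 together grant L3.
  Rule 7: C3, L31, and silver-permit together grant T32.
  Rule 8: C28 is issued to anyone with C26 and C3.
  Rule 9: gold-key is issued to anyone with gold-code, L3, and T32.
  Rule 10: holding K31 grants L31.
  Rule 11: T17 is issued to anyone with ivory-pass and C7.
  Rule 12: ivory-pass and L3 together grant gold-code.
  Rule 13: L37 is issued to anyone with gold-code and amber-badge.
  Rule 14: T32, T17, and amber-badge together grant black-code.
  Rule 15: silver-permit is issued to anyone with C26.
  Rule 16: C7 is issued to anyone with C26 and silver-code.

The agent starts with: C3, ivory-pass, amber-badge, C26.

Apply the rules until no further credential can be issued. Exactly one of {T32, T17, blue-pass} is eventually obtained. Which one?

T17

Holding C26 grants silver-permit (Rule 15).
Holding C26 and C3 grants C28 (Rule 8).
Holding silver-permit, ivory-pass, and C28 grants L3 (Rule 6).
Holding ivory-pass and L3 grants gold-code (Rule 12).
Holding gold-code, C3, and L3 grants silver-code (Rule 2).
Holding C26 and silver-code grants C7 (Rule 16).
Holding ivory-pass and C7 grants T17 (Rule 11).
blue-pass would need silver-pass (Rule 1), but silver-pass is never granted. T32 would need C3, L31, and silver-permit (Rule 7), but L31 is never granted.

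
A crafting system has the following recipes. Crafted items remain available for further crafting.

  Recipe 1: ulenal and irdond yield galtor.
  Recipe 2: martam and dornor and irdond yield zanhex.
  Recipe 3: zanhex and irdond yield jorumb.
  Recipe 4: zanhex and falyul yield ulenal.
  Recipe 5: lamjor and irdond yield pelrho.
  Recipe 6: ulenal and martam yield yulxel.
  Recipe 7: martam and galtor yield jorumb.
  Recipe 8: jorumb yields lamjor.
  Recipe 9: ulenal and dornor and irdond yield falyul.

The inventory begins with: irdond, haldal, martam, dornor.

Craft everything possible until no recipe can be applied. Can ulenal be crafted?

ulenal would need zanhex and falyul (Recipe 4), but falyul is never obtained.

No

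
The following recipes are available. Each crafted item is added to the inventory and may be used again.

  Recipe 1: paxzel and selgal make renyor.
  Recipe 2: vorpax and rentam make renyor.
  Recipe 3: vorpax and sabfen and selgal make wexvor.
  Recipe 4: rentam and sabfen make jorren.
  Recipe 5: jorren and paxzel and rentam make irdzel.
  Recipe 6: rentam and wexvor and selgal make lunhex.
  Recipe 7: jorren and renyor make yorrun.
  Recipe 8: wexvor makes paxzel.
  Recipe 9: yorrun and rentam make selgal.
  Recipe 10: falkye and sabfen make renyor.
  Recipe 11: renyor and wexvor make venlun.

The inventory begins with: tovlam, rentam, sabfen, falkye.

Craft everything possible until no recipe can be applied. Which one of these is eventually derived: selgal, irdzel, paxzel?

rentam and sabfen → jorren (Recipe 4).
falkye and sabfen → renyor (Recipe 10).
jorren and renyor → yorrun (Recipe 7).
Using Recipe 9, yorrun and rentam make selgal.
paxzel would need wexvor (Recipe 8), but wexvor is never obtained. irdzel would need jorren, paxzel, and rentam (Recipe 5), but paxzel is never obtained.

selgal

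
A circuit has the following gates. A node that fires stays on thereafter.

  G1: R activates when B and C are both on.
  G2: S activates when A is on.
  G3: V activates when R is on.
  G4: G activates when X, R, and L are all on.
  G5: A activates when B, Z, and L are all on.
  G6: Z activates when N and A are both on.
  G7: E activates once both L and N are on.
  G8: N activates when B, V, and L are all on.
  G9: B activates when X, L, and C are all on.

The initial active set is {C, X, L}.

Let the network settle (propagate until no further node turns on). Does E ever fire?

Yes

X, L, and C are on, so B activates (G9).
G1: B and C on → R on.
G3: R on → V on.
B, V, and L are on, so N activates (G8).
G7: L and N on → E on.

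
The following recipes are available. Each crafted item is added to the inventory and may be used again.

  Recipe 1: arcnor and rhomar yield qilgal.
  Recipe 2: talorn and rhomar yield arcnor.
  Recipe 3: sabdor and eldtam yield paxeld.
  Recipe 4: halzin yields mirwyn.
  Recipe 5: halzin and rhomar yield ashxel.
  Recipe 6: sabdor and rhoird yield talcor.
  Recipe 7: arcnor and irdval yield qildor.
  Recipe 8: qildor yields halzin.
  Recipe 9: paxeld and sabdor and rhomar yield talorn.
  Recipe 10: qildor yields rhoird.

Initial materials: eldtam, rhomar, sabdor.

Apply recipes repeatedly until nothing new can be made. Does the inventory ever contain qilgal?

Yes

sabdor and eldtam → paxeld (Recipe 3).
paxeld and sabdor and rhomar → talorn (Recipe 9).
Using Recipe 2, talorn and rhomar make arcnor.
arcnor and rhomar → qilgal (Recipe 1).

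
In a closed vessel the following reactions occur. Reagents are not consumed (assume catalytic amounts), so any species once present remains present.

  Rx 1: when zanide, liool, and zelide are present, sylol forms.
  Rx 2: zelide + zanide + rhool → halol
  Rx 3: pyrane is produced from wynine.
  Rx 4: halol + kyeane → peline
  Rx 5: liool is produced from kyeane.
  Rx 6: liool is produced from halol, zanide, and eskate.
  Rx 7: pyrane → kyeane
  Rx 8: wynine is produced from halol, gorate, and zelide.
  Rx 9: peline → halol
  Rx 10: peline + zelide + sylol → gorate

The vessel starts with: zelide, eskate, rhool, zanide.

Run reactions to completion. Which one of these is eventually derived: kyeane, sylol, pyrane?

zelide, zanide, and rhool present → halol forms (Rx 2).
halol, zanide, and eskate present → liool forms (Rx 6).
zanide, liool, and zelide present → sylol forms (Rx 1).
pyrane would need wynine (Rx 3), but wynine never forms. kyeane would need pyrane (Rx 7), but pyrane never forms.

sylol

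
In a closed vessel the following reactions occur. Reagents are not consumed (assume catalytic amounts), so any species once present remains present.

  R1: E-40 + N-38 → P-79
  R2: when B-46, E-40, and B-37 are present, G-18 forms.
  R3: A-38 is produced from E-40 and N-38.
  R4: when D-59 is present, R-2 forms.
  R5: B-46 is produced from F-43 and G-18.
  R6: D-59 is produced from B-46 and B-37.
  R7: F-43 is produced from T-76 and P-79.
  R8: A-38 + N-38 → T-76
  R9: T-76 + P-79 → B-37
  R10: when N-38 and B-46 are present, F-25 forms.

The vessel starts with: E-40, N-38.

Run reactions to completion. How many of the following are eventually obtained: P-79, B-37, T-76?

3

E-40 and N-38 present → A-38 forms (R3).
E-40 and N-38 present → P-79 forms (R1).
A-38 and N-38 present → T-76 forms (R8).
T-76 and P-79 present → B-37 forms (R9).
P-79: reached.
B-37: reached.
T-76: reached.
All 3 are reached.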